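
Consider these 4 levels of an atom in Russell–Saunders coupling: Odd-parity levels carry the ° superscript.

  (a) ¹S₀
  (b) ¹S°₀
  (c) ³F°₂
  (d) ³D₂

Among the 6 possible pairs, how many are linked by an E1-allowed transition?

(a)–(b): forbidden (ΔL, ΔJ).
(a)–(c): forbidden (ΔS, ΔL, ΔJ).
(a)–(d): forbidden (parity, ΔS, ΔL, ΔJ).
(b)–(c): forbidden (parity, ΔS, ΔL, ΔJ).
(b)–(d): forbidden (ΔS, ΔL, ΔJ).
(c)–(d): allowed.
Allowed pairs: 1 of 6.

1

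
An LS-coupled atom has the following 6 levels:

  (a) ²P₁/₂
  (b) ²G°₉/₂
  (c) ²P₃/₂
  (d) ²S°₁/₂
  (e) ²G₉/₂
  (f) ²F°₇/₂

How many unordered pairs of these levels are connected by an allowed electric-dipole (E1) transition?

(a)–(b): forbidden (ΔL, ΔJ).
(a)–(c): forbidden (parity).
(a)–(d): allowed.
(a)–(e): forbidden (parity, ΔL, ΔJ).
(a)–(f): forbidden (ΔL, ΔJ).
(b)–(c): forbidden (ΔL, ΔJ).
(b)–(d): forbidden (parity, ΔL, ΔJ).
(b)–(e): allowed.
(b)–(f): forbidden (parity).
(c)–(d): allowed.
(c)–(e): forbidden (parity, ΔL, ΔJ).
(c)–(f): forbidden (ΔL, ΔJ).
(d)–(e): forbidden (ΔL, ΔJ).
(d)–(f): forbidden (parity, ΔL, ΔJ).
(e)–(f): allowed.
Allowed pairs: 4 of 15.

4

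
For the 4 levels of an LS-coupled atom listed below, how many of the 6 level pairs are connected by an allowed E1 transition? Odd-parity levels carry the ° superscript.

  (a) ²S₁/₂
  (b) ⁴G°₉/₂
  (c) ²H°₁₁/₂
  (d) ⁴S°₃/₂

0

(a)–(b): forbidden (ΔS, ΔL, ΔJ).
(a)–(c): forbidden (ΔL, ΔJ).
(a)–(d): forbidden (ΔS, ΔL).
(b)–(c): forbidden (parity, ΔS).
(b)–(d): forbidden (parity, ΔL, ΔJ).
(c)–(d): forbidden (parity, ΔS, ΔL, ΔJ).
Allowed pairs: 0 of 6.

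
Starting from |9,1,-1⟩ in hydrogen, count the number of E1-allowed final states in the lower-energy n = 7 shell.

E1 requires Δl = ±1, so l_f ∈ {0, 2}; with 0 ≤ l_f ≤ n_f−1 = 6, the allowed l_f values are {0, 2}.
For l_f = 0: m_f ∈ {m_i−1, m_i, m_i+1} ∩ [−0, 0] = {0} → 1 state.
For l_f = 2: m_f ∈ {m_i−1, m_i, m_i+1} ∩ [−2, 2] = {-2, -1, 0} → 3 states.
Total: 4.

4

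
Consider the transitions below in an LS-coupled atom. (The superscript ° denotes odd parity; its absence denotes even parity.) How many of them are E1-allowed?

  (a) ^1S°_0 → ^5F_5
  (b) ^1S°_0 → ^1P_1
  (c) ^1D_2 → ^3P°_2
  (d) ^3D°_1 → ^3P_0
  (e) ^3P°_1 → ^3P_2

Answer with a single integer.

3

(a) forbidden (ΔS, ΔL, ΔJ fail)
(b) allowed
(c) forbidden (ΔS fails)
(d) allowed
(e) allowed
Total allowed: 3 of 5.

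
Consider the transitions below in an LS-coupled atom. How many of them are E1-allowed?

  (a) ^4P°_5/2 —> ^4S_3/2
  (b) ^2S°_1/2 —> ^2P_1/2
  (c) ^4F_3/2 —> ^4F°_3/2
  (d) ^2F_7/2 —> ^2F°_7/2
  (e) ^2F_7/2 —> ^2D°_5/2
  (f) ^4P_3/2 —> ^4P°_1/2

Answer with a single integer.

6

(a) allowed
(b) allowed
(c) allowed
(d) allowed
(e) allowed
(f) allowed
Total allowed: 6 of 6.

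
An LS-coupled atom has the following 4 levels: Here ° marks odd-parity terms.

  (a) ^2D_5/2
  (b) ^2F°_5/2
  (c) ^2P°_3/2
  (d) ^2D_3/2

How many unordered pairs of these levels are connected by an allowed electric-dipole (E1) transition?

(a)–(b): allowed.
(a)–(c): allowed.
(a)–(d): forbidden (parity).
(b)–(c): forbidden (parity, ΔL).
(b)–(d): allowed.
(c)–(d): allowed.
Allowed pairs: 4 of 6.

4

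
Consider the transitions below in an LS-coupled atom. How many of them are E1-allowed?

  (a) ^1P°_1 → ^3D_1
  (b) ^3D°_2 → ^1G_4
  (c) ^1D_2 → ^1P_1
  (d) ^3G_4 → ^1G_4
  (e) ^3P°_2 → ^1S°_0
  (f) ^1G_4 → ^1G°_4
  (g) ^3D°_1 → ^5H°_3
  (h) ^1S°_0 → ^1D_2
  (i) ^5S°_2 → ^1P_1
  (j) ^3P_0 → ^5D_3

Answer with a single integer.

(a) forbidden (ΔS fails)
(b) forbidden (ΔS, ΔL, ΔJ fail)
(c) forbidden (parity fails)
(d) forbidden (parity, ΔS fail)
(e) forbidden (parity, ΔS, ΔJ fail)
(f) allowed
(g) forbidden (parity, ΔS, ΔL, ΔJ fail)
(h) forbidden (ΔL, ΔJ fail)
(i) forbidden (ΔS fails)
(j) forbidden (parity, ΔS, ΔJ fail)
Total allowed: 1 of 10.

1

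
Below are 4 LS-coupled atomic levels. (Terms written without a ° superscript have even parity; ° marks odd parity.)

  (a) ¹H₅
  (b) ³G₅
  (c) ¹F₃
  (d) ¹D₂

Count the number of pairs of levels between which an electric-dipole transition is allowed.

0

(a)–(b): forbidden (parity, ΔS).
(a)–(c): forbidden (parity, ΔL, ΔJ).
(a)–(d): forbidden (parity, ΔL, ΔJ).
(b)–(c): forbidden (parity, ΔS, ΔJ).
(b)–(d): forbidden (parity, ΔS, ΔL, ΔJ).
(c)–(d): forbidden (parity).
Allowed pairs: 0 of 6.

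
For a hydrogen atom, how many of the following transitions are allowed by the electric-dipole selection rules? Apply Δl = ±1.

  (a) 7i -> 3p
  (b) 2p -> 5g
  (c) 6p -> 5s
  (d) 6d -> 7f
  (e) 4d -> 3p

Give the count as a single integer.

3

(a) forbidden — Δl = -5 (E1 requires Δl = ±1)
(b) forbidden — Δl = +3 (E1 requires Δl = ±1)
(c) allowed
(d) allowed
(e) allowed
Total allowed: 3 of 5.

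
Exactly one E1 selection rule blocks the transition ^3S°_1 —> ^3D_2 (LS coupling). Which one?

Reading off the term symbols: S 1→1, L 0→2, J 1→2, parity odd→even.
Parity must change: odd → even — passes.
ΔS = 0: S: 1 → 1 — passes.
ΔL = 0, ±1 (not L=0↔0): L: 0 → 2, ΔL = +2 — fails.
ΔJ = 0, ±1 (not J=0↔0): J: 1 → 2, ΔJ = +1 — passes.

the ΔL = 0, ±1 rule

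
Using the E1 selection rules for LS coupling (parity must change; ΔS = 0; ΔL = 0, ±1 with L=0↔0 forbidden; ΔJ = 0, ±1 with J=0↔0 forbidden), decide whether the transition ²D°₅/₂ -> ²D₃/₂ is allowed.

allowed

Reading off the term symbols: S 1/2→1/2, L 2→2, J 5/2→3/2, parity odd→even.
ΔS = 0: S: 1/2 → 1/2 — satisfied.
ΔJ = 0, ±1 (not J=0↔0): J: 5/2 → 3/2, ΔJ = -1 — satisfied.
ΔL = 0, ±1 (not L=0↔0): L: 2 → 2, ΔL = +0 — satisfied.
Parity must change: odd → even — satisfied.
All four E1 rules are satisfied.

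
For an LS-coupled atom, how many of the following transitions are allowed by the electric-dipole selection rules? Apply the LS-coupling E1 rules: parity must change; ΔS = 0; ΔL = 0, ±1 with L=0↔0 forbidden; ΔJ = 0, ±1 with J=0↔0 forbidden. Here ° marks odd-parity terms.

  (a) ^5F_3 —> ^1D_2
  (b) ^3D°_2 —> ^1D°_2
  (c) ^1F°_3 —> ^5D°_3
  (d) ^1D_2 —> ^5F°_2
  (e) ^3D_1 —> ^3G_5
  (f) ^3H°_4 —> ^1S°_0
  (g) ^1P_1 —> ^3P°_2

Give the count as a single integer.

(a) forbidden (parity, ΔS fail)
(b) forbidden (parity, ΔS fail)
(c) forbidden (parity, ΔS fail)
(d) forbidden (ΔS fails)
(e) forbidden (parity, ΔL, ΔJ fail)
(f) forbidden (parity, ΔS, ΔL, ΔJ fail)
(g) forbidden (ΔS fails)
Total allowed: 0 of 7.

0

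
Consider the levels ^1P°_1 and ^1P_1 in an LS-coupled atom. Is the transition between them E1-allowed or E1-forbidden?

allowed

Parity must change: odd → even — ok.
ΔS = 0: S: 0 → 0 — ok.
ΔL = 0, ±1 (not L=0↔0): L: 1 → 1, ΔL = +0 — ok.
ΔJ = 0, ±1 (not J=0↔0): J: 1 → 1, ΔJ = +0 — ok.
All four E1 rules are satisfied.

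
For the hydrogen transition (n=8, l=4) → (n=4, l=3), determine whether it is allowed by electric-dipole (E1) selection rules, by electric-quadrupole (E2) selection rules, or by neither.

Δl = 3 − 4 = -1; l_i + l_f = 7.
E1 (Δl = ±1): satisfied.
E2 (Δl = 0,±2, l_i+l_f ≥ 2): not satisfied.

E1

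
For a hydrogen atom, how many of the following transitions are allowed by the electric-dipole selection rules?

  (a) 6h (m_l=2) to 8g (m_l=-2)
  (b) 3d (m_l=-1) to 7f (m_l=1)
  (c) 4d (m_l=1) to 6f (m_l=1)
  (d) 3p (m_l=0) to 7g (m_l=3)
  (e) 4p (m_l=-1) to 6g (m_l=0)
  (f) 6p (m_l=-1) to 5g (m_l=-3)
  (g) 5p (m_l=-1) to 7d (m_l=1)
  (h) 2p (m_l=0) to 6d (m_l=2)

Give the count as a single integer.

1

(a) forbidden — Δm_l = -4 (E1 requires Δm_l = 0, ±1)
(b) forbidden — Δm_l = +2 (E1 requires Δm_l = 0, ±1)
(c) allowed
(d) forbidden — Δl = +3 (E1 requires Δl = ±1); Δm_l = +3 (E1 requires Δm_l = 0, ±1)
(e) forbidden — Δl = +3 (E1 requires Δl = ±1)
(f) forbidden — Δl = +3 (E1 requires Δl = ±1); Δm_l = -2 (E1 requires Δm_l = 0, ±1)
(g) forbidden — Δm_l = +2 (E1 requires Δm_l = 0, ±1)
(h) forbidden — Δm_l = +2 (E1 requires Δm_l = 0, ±1)
Total allowed: 1 of 8.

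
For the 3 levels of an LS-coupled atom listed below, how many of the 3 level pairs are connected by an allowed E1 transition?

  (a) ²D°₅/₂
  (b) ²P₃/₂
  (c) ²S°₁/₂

2

(a)–(b): allowed.
(a)–(c): forbidden (parity, ΔL, ΔJ).
(b)–(c): allowed.
Allowed pairs: 2 of 3.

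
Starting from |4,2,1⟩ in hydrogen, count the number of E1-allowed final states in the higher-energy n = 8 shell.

E1 requires Δl = ±1, so l_f ∈ {1, 3}; with 0 ≤ l_f ≤ n_f−1 = 7, the allowed l_f values are {1, 3}.
For l_f = 1: m_f ∈ {m_i−1, m_i, m_i+1} ∩ [−1, 1] = {0, 1} → 2 states.
For l_f = 3: m_f ∈ {m_i−1, m_i, m_i+1} ∩ [−3, 3] = {0, 1, 2} → 3 states.
Total: 5.

5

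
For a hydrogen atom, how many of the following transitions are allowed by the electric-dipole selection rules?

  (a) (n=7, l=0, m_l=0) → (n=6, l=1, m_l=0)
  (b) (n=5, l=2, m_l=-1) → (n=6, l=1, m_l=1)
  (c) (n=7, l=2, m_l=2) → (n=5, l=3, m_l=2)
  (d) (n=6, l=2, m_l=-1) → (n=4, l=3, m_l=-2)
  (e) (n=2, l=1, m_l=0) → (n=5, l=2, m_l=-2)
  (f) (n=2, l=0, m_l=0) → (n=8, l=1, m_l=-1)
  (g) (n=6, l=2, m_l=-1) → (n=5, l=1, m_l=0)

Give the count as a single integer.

(a) allowed
(b) forbidden — Δm_l = +2 (E1 requires Δm_l = 0, ±1)
(c) allowed
(d) allowed
(e) forbidden — Δm_l = -2 (E1 requires Δm_l = 0, ±1)
(f) allowed
(g) allowed
Total allowed: 5 of 7.

5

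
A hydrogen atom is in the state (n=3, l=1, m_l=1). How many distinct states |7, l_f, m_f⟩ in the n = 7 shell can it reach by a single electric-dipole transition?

4

E1 requires Δl = ±1, so l_f ∈ {0, 2}; with 0 ≤ l_f ≤ n_f−1 = 6, the allowed l_f values are {0, 2}.
For l_f = 0: m_f ∈ {m_i−1, m_i, m_i+1} ∩ [−0, 0] = {0} → 1 state.
For l_f = 2: m_f ∈ {m_i−1, m_i, m_i+1} ∩ [−2, 2] = {0, 1, 2} → 3 states.
Total: 4.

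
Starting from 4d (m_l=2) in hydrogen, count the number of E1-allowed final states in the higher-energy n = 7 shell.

E1 requires Δl = ±1, so l_f ∈ {1, 3}; with 0 ≤ l_f ≤ n_f−1 = 6, the allowed l_f values are {1, 3}.
For l_f = 1: m_f ∈ {m_i−1, m_i, m_i+1} ∩ [−1, 1] = {1} → 1 state.
For l_f = 3: m_f ∈ {m_i−1, m_i, m_i+1} ∩ [−3, 3] = {1, 2, 3} → 3 states.
Total: 4.

4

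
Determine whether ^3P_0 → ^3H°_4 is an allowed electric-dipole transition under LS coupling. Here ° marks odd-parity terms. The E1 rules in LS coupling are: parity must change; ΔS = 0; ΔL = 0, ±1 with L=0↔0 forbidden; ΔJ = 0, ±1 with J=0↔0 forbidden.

Reading off the term symbols: S 1→1, L 1→5, J 0→4, parity even→odd.
Parity must change: even → odd — passes.
ΔS = 0: S: 1 → 1 — passes.
ΔL = 0, ±1 (not L=0↔0): L: 1 → 5, ΔL = +4 — fails.
ΔJ = 0, ±1 (not J=0↔0): J: 0 → 4, ΔJ = +4 — fails.
Rule(s) violated: ΔL, ΔJ.

forbidden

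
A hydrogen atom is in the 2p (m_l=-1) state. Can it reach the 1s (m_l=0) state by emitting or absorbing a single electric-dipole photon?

allowed

Initial l = 1, final l = 0, so Δl = -1. E1 requires Δl = ±1: satisfied.
m_l: -1 → 0 (Δm_l = +1). |Δm_l| ≤ 1 satisfied.
All E1 selection rules are satisfied.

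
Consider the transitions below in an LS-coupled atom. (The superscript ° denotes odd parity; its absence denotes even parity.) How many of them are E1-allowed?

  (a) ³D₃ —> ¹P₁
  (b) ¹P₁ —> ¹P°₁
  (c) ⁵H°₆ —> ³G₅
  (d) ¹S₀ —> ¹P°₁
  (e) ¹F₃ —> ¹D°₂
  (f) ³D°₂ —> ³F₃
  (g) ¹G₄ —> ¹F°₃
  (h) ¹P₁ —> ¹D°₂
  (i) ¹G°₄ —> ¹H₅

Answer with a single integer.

(a) forbidden (parity, ΔS, ΔJ fail)
(b) allowed
(c) forbidden (ΔS fails)
(d) allowed
(e) allowed
(f) allowed
(g) allowed
(h) allowed
(i) allowed
Total allowed: 7 of 9.

7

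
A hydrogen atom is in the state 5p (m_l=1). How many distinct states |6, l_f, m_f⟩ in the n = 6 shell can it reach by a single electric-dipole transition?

E1 requires Δl = ±1, so l_f ∈ {0, 2}; with 0 ≤ l_f ≤ n_f−1 = 5, the allowed l_f values are {0, 2}.
For l_f = 0: m_f ∈ {m_i−1, m_i, m_i+1} ∩ [−0, 0] = {0} → 1 state.
For l_f = 2: m_f ∈ {m_i−1, m_i, m_i+1} ∩ [−2, 2] = {0, 1, 2} → 3 states.
Total: 4.

4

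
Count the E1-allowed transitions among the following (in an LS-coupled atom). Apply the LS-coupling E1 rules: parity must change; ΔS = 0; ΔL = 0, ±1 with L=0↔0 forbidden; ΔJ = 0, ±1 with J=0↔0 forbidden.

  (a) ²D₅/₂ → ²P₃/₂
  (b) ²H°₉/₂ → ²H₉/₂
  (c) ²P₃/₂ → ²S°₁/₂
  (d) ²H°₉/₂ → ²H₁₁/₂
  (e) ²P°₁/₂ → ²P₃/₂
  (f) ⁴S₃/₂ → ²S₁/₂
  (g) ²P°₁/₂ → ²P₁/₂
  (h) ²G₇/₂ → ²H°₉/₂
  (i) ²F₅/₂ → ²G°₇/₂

7

(a) forbidden (parity fails)
(b) allowed
(c) allowed
(d) allowed
(e) allowed
(f) forbidden (parity, ΔS, ΔL fail)
(g) allowed
(h) allowed
(i) allowed
Total allowed: 7 of 9.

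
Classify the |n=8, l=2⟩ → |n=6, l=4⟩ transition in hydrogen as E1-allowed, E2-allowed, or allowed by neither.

Δl = 4 − 2 = +2; l_i + l_f = 6.
E1 (Δl = ±1): not satisfied.
E2 (Δl = 0,±2, l_i+l_f ≥ 2): satisfied.

E2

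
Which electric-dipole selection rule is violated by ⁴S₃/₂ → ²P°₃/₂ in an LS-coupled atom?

Reading off the term symbols: S 3/2→1/2, L 0→1, J 3/2→3/2, parity even→odd.
Parity must change: even → odd — passes.
ΔS = 0: S: 3/2 → 1/2 — fails.
ΔL = 0, ±1 (not L=0↔0): L: 0 → 1, ΔL = +1 — passes.
ΔJ = 0, ±1 (not J=0↔0): J: 3/2 → 3/2, ΔJ = +0 — passes.

the ΔS = 0 rule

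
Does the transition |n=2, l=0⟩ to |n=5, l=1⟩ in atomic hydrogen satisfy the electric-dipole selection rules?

Δl = 1 − 0 = +1; the E1 rule Δl = ±1 is satisfied.
All E1 selection rules are satisfied.

allowed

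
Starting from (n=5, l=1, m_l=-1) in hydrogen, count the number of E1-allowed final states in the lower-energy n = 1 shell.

E1 requires Δl = ±1, so l_f ∈ {0, 2}; with 0 ≤ l_f ≤ n_f−1 = 0, the allowed l_f values are {0}.
For l_f = 0: m_f ∈ {m_i−1, m_i, m_i+1} ∩ [−0, 0] = {0} → 1 state.
Total: 1.

1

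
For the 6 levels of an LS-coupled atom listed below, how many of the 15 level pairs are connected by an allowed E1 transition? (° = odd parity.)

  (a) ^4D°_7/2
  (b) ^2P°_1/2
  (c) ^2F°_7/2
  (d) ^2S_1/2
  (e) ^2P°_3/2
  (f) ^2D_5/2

4

(a)–(b): forbidden (parity, ΔS, ΔJ).
(a)–(c): forbidden (parity, ΔS).
(a)–(d): forbidden (ΔS, ΔL, ΔJ).
(a)–(e): forbidden (parity, ΔS, ΔJ).
(a)–(f): forbidden (ΔS).
(b)–(c): forbidden (parity, ΔL, ΔJ).
(b)–(d): allowed.
(b)–(e): forbidden (parity).
(b)–(f): forbidden (ΔJ).
(c)–(d): forbidden (ΔL, ΔJ).
(c)–(e): forbidden (parity, ΔL, ΔJ).
(c)–(f): allowed.
(d)–(e): allowed.
(d)–(f): forbidden (parity, ΔL, ΔJ).
(e)–(f): allowed.
Allowed pairs: 4 of 15.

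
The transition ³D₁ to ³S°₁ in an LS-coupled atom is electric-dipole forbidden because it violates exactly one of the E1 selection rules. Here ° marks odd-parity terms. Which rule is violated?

the ΔL = 0, ±1 rule

Parity must change: even → odd — passes.
ΔS = 0: S: 1 → 1 — passes.
ΔL = 0, ±1 (not L=0↔0): L: 2 → 0, ΔL = -2 — fails.
ΔJ = 0, ±1 (not J=0↔0): J: 1 → 1, ΔJ = +0 — passes.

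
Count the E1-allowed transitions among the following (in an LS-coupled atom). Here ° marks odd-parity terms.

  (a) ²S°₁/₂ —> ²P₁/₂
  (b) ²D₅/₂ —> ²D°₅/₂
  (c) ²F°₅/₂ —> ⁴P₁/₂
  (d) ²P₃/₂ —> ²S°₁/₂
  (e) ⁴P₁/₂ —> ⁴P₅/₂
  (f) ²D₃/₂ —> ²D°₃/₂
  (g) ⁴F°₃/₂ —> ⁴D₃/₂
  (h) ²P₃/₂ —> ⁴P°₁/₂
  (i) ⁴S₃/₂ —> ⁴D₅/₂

(a) allowed
(b) allowed
(c) forbidden (ΔS, ΔL, ΔJ fail)
(d) allowed
(e) forbidden (parity, ΔJ fail)
(f) allowed
(g) allowed
(h) forbidden (ΔS fails)
(i) forbidden (parity, ΔL fail)
Total allowed: 5 of 9.

5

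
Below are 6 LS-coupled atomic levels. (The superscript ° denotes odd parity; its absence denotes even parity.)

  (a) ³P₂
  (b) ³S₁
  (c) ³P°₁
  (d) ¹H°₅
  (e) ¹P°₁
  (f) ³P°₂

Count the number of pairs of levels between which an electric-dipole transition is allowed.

(a)–(b): forbidden (parity).
(a)–(c): allowed.
(a)–(d): forbidden (ΔS, ΔL, ΔJ).
(a)–(e): forbidden (ΔS).
(a)–(f): allowed.
(b)–(c): allowed.
(b)–(d): forbidden (ΔS, ΔL, ΔJ).
(b)–(e): forbidden (ΔS).
(b)–(f): allowed.
(c)–(d): forbidden (parity, ΔS, ΔL, ΔJ).
(c)–(e): forbidden (parity, ΔS).
(c)–(f): forbidden (parity).
(d)–(e): forbidden (parity, ΔL, ΔJ).
(d)–(f): forbidden (parity, ΔS, ΔL, ΔJ).
(e)–(f): forbidden (parity, ΔS).
Allowed pairs: 4 of 15.

4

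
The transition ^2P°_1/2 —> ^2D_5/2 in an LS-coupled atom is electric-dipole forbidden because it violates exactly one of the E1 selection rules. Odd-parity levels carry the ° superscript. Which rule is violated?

Parity must change: odd → even — passes.
ΔS = 0: S: 1/2 → 1/2 — passes.
ΔL = 0, ±1 (not L=0↔0): L: 1 → 2, ΔL = +1 — passes.
ΔJ = 0, ±1 (not J=0↔0): J: 1/2 → 5/2, ΔJ = +2 — fails.

the ΔJ = 0, ±1 rule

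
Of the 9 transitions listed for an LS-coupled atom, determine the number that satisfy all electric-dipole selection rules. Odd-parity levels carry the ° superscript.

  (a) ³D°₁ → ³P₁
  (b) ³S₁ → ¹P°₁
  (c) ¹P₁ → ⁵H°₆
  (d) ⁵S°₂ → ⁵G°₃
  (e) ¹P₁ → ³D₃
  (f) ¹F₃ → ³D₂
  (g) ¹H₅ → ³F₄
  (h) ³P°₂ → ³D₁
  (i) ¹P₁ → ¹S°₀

3

(a) allowed
(b) forbidden (ΔS fails)
(c) forbidden (ΔS, ΔL, ΔJ fail)
(d) forbidden (parity, ΔL fail)
(e) forbidden (parity, ΔS, ΔJ fail)
(f) forbidden (parity, ΔS fail)
(g) forbidden (parity, ΔS, ΔL fail)
(h) allowed
(i) allowed
Total allowed: 3 of 9.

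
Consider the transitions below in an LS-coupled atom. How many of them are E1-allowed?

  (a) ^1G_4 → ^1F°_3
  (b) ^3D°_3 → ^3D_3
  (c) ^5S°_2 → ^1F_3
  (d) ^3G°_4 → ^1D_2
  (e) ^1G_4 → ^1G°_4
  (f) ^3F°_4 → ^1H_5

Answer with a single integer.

(a) allowed
(b) allowed
(c) forbidden (ΔS, ΔL fail)
(d) forbidden (ΔS, ΔL, ΔJ fail)
(e) allowed
(f) forbidden (ΔS, ΔL fail)
Total allowed: 3 of 6.

3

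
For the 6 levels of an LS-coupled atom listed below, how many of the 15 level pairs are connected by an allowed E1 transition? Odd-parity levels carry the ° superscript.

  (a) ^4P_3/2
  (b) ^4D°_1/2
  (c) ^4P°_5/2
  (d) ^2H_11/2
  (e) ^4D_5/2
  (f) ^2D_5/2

(a)–(b): allowed.
(a)–(c): allowed.
(a)–(d): forbidden (parity, ΔS, ΔL, ΔJ).
(a)–(e): forbidden (parity).
(a)–(f): forbidden (parity, ΔS).
(b)–(c): forbidden (parity, ΔJ).
(b)–(d): forbidden (ΔS, ΔL, ΔJ).
(b)–(e): forbidden (ΔJ).
(b)–(f): forbidden (ΔS, ΔJ).
(c)–(d): forbidden (ΔS, ΔL, ΔJ).
(c)–(e): allowed.
(c)–(f): forbidden (ΔS).
(d)–(e): forbidden (parity, ΔS, ΔL, ΔJ).
(d)–(f): forbidden (parity, ΔL, ΔJ).
(e)–(f): forbidden (parity, ΔS).
Allowed pairs: 3 of 15.

3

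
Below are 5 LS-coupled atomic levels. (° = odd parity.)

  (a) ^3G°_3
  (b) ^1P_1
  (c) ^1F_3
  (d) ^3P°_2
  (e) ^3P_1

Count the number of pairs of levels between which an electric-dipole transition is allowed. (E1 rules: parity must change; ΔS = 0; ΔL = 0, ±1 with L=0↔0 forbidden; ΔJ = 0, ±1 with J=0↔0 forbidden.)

(a)–(b): forbidden (ΔS, ΔL, ΔJ).
(a)–(c): forbidden (ΔS).
(a)–(d): forbidden (parity, ΔL).
(a)–(e): forbidden (ΔL, ΔJ).
(b)–(c): forbidden (parity, ΔL, ΔJ).
(b)–(d): forbidden (ΔS).
(b)–(e): forbidden (parity, ΔS).
(c)–(d): forbidden (ΔS, ΔL).
(c)–(e): forbidden (parity, ΔS, ΔL, ΔJ).
(d)–(e): allowed.
Allowed pairs: 1 of 10.

1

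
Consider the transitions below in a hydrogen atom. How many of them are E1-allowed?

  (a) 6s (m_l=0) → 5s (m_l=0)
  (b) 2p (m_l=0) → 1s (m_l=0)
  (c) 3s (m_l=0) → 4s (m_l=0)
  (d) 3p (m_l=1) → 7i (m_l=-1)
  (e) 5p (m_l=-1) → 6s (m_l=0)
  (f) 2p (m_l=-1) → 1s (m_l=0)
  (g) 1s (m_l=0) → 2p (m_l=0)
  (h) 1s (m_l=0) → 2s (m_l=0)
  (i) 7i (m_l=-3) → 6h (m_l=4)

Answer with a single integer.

4

(a) forbidden — Δl = +0 (E1 requires Δl = ±1)
(b) allowed
(c) forbidden — Δl = +0 (E1 requires Δl = ±1)
(d) forbidden — Δl = +5 (E1 requires Δl = ±1); Δm_l = -2 (E1 requires Δm_l = 0, ±1)
(e) allowed
(f) allowed
(g) allowed
(h) forbidden — Δl = +0 (E1 requires Δl = ±1)
(i) forbidden — Δm_l = +7 (E1 requires Δm_l = 0, ±1)
Total allowed: 4 of 9.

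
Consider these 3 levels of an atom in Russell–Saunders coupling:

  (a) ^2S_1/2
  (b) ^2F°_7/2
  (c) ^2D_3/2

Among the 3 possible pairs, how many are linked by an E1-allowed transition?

0

(a)–(b): forbidden (ΔL, ΔJ).
(a)–(c): forbidden (parity, ΔL).
(b)–(c): forbidden (ΔJ).
Allowed pairs: 0 of 3.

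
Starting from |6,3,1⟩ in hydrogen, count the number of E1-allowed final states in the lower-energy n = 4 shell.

E1 requires Δl = ±1, so l_f ∈ {2, 4}; with 0 ≤ l_f ≤ n_f−1 = 3, the allowed l_f values are {2}.
For l_f = 2: m_f ∈ {m_i−1, m_i, m_i+1} ∩ [−2, 2] = {0, 1, 2} → 3 states.
Total: 3.

3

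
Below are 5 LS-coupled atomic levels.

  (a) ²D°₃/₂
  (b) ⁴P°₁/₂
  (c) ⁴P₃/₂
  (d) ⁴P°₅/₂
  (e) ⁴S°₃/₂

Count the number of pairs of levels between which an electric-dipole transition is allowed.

(a)–(b): forbidden (parity, ΔS).
(a)–(c): forbidden (ΔS).
(a)–(d): forbidden (parity, ΔS).
(a)–(e): forbidden (parity, ΔS, ΔL).
(b)–(c): allowed.
(b)–(d): forbidden (parity, ΔJ).
(b)–(e): forbidden (parity).
(c)–(d): allowed.
(c)–(e): allowed.
(d)–(e): forbidden (parity).
Allowed pairs: 3 of 10.

3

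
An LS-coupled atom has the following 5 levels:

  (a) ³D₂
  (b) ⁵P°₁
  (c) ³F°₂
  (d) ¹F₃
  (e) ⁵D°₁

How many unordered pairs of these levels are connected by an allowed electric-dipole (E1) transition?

(a)–(b): forbidden (ΔS).
(a)–(c): allowed.
(a)–(d): forbidden (parity, ΔS).
(a)–(e): forbidden (ΔS).
(b)–(c): forbidden (parity, ΔS, ΔL).
(b)–(d): forbidden (ΔS, ΔL, ΔJ).
(b)–(e): forbidden (parity).
(c)–(d): forbidden (ΔS).
(c)–(e): forbidden (parity, ΔS).
(d)–(e): forbidden (ΔS, ΔJ).
Allowed pairs: 1 of 10.

1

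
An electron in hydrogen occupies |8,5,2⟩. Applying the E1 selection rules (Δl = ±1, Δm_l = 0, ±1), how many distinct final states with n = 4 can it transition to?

0

E1 requires l_f ∈ {4, 6}, but neither lies in [0, 3], so no final state is reachable.
Total: 0.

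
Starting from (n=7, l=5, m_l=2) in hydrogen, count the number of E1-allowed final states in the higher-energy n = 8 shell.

6

E1 requires Δl = ±1, so l_f ∈ {4, 6}; with 0 ≤ l_f ≤ n_f−1 = 7, the allowed l_f values are {4, 6}.
For l_f = 4: m_f ∈ {m_i−1, m_i, m_i+1} ∩ [−4, 4] = {1, 2, 3} → 3 states.
For l_f = 6: m_f ∈ {m_i−1, m_i, m_i+1} ∩ [−6, 6] = {1, 2, 3} → 3 states.
Total: 6.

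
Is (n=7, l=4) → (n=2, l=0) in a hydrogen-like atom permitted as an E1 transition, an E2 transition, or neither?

neither

Δl = 0 − 4 = -4; l_i + l_f = 4.
E1 (Δl = ±1): not satisfied.
E2 (Δl = 0,±2, l_i+l_f ≥ 2): not satisfied.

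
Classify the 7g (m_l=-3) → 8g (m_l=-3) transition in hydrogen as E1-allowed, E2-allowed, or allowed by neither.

E2

Δl = 4 − 4 = +0; l_i + l_f = 8.
Δm_l = +0.
E1 (Δl = ±1, |Δm_l| ≤ 1): not satisfied.
E2 (Δl = 0,±2, l_i+l_f ≥ 2, |Δm_l| ≤ 2): satisfied.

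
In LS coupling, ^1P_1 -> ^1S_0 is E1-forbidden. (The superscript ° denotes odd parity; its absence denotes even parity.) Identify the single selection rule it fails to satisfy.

Initial level: S=0, L=1, J=1, parity even. Final level: S=0, L=0, J=0, parity even.
Parity must change: even → even — ✗.
ΔS = 0: S: 0 → 0 — ✓.
ΔL = 0, ±1 (not L=0↔0): L: 1 → 0, ΔL = -1 — ✓.
ΔJ = 0, ±1 (not J=0↔0): J: 1 → 0, ΔJ = -1 — ✓.

parity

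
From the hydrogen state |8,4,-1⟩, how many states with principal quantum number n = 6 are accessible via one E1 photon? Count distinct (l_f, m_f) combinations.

6

E1 requires Δl = ±1, so l_f ∈ {3, 5}; with 0 ≤ l_f ≤ n_f−1 = 5, the allowed l_f values are {3, 5}.
For l_f = 3: m_f ∈ {m_i−1, m_i, m_i+1} ∩ [−3, 3] = {-2, -1, 0} → 3 states.
For l_f = 5: m_f ∈ {m_i−1, m_i, m_i+1} ∩ [−5, 5] = {-2, -1, 0} → 3 states.
Total: 6.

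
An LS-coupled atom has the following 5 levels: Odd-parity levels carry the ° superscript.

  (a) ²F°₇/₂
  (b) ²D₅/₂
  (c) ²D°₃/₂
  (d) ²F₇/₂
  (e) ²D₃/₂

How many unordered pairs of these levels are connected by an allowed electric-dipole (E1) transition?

(a)–(b): allowed.
(a)–(c): forbidden (parity, ΔJ).
(a)–(d): allowed.
(a)–(e): forbidden (ΔJ).
(b)–(c): allowed.
(b)–(d): forbidden (parity).
(b)–(e): forbidden (parity).
(c)–(d): forbidden (ΔJ).
(c)–(e): allowed.
(d)–(e): forbidden (parity, ΔJ).
Allowed pairs: 4 of 10.

4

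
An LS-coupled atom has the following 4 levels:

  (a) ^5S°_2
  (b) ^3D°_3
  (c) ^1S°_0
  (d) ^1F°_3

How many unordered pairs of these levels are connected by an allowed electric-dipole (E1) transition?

(a)–(b): forbidden (parity, ΔS, ΔL).
(a)–(c): forbidden (parity, ΔS, ΔL, ΔJ).
(a)–(d): forbidden (parity, ΔS, ΔL).
(b)–(c): forbidden (parity, ΔS, ΔL, ΔJ).
(b)–(d): forbidden (parity, ΔS).
(c)–(d): forbidden (parity, ΔL, ΔJ).
Allowed pairs: 0 of 6.

0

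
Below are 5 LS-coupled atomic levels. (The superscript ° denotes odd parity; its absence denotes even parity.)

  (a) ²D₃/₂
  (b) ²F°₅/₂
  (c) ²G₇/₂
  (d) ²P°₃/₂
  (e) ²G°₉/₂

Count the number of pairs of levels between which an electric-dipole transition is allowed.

(a)–(b): allowed.
(a)–(c): forbidden (parity, ΔL, ΔJ).
(a)–(d): allowed.
(a)–(e): forbidden (ΔL, ΔJ).
(b)–(c): allowed.
(b)–(d): forbidden (parity, ΔL).
(b)–(e): forbidden (parity, ΔJ).
(c)–(d): forbidden (ΔL, ΔJ).
(c)–(e): allowed.
(d)–(e): forbidden (parity, ΔL, ΔJ).
Allowed pairs: 4 of 10.

4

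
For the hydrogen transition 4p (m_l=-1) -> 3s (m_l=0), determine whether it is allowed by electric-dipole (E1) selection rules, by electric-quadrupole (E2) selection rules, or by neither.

Δl = 0 − 1 = -1; l_i + l_f = 1.
Δm_l = +1.
E1 (Δl = ±1, |Δm_l| ≤ 1): satisfied.
E2 (Δl = 0,±2, l_i+l_f ≥ 2, |Δm_l| ≤ 2): not satisfied.

E1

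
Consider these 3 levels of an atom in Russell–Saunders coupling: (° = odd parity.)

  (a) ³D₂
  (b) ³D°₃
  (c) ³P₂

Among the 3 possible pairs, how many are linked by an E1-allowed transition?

2

(a)–(b): allowed.
(a)–(c): forbidden (parity).
(b)–(c): allowed.
Allowed pairs: 2 of 3.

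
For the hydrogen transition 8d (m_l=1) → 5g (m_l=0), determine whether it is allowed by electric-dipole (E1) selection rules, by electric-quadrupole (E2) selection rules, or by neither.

Δl = 4 − 2 = +2; l_i + l_f = 6.
Δm_l = -1.
E1 (Δl = ±1, |Δm_l| ≤ 1): not satisfied.
E2 (Δl = 0,±2, l_i+l_f ≥ 2, |Δm_l| ≤ 2): satisfied.

E2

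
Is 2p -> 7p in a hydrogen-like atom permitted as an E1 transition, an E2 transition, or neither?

Δl = 1 − 1 = +0; l_i + l_f = 2.
E1 (Δl = ±1): not satisfied.
E2 (Δl = 0,±2, l_i+l_f ≥ 2): satisfied.

E2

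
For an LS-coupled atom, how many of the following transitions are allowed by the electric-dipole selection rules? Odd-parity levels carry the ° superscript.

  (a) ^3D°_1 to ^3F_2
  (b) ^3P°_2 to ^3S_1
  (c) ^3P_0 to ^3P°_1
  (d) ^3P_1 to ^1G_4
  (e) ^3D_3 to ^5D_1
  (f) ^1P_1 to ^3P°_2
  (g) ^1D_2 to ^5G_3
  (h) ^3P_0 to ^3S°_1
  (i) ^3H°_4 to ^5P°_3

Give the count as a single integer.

4

(a) allowed
(b) allowed
(c) allowed
(d) forbidden (parity, ΔS, ΔL, ΔJ fail)
(e) forbidden (parity, ΔS, ΔJ fail)
(f) forbidden (ΔS fails)
(g) forbidden (parity, ΔS, ΔL fail)
(h) allowed
(i) forbidden (parity, ΔS, ΔL fail)
Total allowed: 4 of 9.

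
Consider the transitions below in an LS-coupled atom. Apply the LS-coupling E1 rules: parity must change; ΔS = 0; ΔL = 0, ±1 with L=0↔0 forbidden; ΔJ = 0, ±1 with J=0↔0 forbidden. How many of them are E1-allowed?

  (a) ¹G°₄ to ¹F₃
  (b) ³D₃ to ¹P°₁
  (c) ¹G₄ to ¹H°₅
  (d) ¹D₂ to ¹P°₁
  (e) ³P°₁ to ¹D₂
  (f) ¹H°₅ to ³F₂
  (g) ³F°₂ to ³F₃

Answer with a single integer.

(a) allowed
(b) forbidden (ΔS, ΔJ fail)
(c) allowed
(d) allowed
(e) forbidden (ΔS fails)
(f) forbidden (ΔS, ΔL, ΔJ fail)
(g) allowed
Total allowed: 4 of 7.

4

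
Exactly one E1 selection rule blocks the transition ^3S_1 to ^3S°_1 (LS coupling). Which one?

Parity must change: even → odd — ✓.
ΔS = 0: S: 1 → 1 — ✓.
ΔL = 0, ±1 (not L=0↔0): L: 0 → 0, ΔL = +0 — ✗.
ΔJ = 0, ±1 (not J=0↔0): J: 1 → 1, ΔJ = +0 — ✓.

the L=0 ↔ L=0 exclusion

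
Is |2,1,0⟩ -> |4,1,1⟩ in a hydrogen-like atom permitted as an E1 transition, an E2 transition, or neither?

Δl = 1 − 1 = +0; l_i + l_f = 2.
Δm_l = +1.
E1 (Δl = ±1, |Δm_l| ≤ 1): not satisfied.
E2 (Δl = 0,±2, l_i+l_f ≥ 2, |Δm_l| ≤ 2): satisfied.

E2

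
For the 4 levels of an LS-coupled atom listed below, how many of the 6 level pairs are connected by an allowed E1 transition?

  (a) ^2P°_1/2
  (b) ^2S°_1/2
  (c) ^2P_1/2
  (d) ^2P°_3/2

(a)–(b): forbidden (parity).
(a)–(c): allowed.
(a)–(d): forbidden (parity).
(b)–(c): allowed.
(b)–(d): forbidden (parity).
(c)–(d): allowed.
Allowed pairs: 3 of 6.

3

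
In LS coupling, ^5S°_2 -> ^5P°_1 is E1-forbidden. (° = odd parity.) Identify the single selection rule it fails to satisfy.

parity

Initial level: S=2, L=0, J=2, parity odd. Final level: S=2, L=1, J=1, parity odd.
Parity must change: odd → odd — fails.
ΔS = 0: S: 2 → 2 — ok.
ΔL = 0, ±1 (not L=0↔0): L: 0 → 1, ΔL = +1 — ok.
ΔJ = 0, ±1 (not J=0↔0): J: 2 → 1, ΔJ = -1 — ok.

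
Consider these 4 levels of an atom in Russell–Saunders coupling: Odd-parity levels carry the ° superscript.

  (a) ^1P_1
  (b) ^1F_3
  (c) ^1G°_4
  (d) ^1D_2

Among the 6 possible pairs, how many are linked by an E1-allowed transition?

(a)–(b): forbidden (parity, ΔL, ΔJ).
(a)–(c): forbidden (ΔL, ΔJ).
(a)–(d): forbidden (parity).
(b)–(c): allowed.
(b)–(d): forbidden (parity).
(c)–(d): forbidden (ΔL, ΔJ).
Allowed pairs: 1 of 6.

1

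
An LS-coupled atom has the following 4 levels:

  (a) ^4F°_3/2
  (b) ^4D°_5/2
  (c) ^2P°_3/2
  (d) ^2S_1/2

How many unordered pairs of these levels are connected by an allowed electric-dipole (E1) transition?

1

(a)–(b): forbidden (parity).
(a)–(c): forbidden (parity, ΔS, ΔL).
(a)–(d): forbidden (ΔS, ΔL).
(b)–(c): forbidden (parity, ΔS).
(b)–(d): forbidden (ΔS, ΔL, ΔJ).
(c)–(d): allowed.
Allowed pairs: 1 of 6.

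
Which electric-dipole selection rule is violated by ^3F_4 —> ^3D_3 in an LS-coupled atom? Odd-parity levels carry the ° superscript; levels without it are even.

Initial level: S=1, L=3, J=4, parity even. Final level: S=1, L=2, J=3, parity even.
Parity must change: even → even — violated.
ΔJ = 0, ±1 (not J=0↔0): J: 4 → 3, ΔJ = -1 — satisfied.
ΔS = 0: S: 1 → 1 — satisfied.
ΔL = 0, ±1 (not L=0↔0): L: 3 → 2, ΔL = -1 — satisfied.

parity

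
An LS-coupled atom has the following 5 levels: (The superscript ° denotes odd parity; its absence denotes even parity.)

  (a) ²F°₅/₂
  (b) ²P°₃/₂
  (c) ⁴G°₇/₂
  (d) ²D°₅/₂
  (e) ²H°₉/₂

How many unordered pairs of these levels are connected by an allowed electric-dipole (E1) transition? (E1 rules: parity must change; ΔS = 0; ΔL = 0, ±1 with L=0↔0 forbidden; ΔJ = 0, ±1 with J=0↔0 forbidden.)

0

(a)–(b): forbidden (parity, ΔL).
(a)–(c): forbidden (parity, ΔS).
(a)–(d): forbidden (parity).
(a)–(e): forbidden (parity, ΔL, ΔJ).
(b)–(c): forbidden (parity, ΔS, ΔL, ΔJ).
(b)–(d): forbidden (parity).
(b)–(e): forbidden (parity, ΔL, ΔJ).
(c)–(d): forbidden (parity, ΔS, ΔL).
(c)–(e): forbidden (parity, ΔS).
(d)–(e): forbidden (parity, ΔL, ΔJ).
Allowed pairs: 0 of 10.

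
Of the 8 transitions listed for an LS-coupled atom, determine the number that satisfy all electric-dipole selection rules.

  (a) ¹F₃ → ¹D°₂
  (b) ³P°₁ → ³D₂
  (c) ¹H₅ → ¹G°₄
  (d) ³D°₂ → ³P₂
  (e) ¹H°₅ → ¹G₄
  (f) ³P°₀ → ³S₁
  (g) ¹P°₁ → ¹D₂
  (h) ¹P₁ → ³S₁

7

(a) allowed
(b) allowed
(c) allowed
(d) allowed
(e) allowed
(f) allowed
(g) allowed
(h) forbidden (parity, ΔS fail)
Total allowed: 7 of 8.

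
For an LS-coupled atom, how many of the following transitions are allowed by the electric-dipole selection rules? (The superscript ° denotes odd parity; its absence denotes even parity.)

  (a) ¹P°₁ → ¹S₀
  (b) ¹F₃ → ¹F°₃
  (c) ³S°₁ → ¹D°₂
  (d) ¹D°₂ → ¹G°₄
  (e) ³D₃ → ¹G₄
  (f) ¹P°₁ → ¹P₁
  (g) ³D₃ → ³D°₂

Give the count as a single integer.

(a) allowed
(b) allowed
(c) forbidden (parity, ΔS, ΔL fail)
(d) forbidden (parity, ΔL, ΔJ fail)
(e) forbidden (parity, ΔS, ΔL fail)
(f) allowed
(g) allowed
Total allowed: 4 of 7.

4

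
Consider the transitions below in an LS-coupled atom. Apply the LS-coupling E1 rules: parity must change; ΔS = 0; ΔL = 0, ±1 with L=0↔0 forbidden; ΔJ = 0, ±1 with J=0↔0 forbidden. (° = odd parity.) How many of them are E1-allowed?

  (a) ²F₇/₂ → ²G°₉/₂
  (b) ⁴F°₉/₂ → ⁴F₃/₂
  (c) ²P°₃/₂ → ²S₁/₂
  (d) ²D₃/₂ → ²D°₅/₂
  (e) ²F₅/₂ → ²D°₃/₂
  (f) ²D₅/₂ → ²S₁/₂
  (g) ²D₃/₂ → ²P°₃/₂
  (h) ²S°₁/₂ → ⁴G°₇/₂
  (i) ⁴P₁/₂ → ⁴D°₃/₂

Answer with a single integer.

(a) allowed
(b) forbidden (ΔJ fails)
(c) allowed
(d) allowed
(e) allowed
(f) forbidden (parity, ΔL, ΔJ fail)
(g) allowed
(h) forbidden (parity, ΔS, ΔL, ΔJ fail)
(i) allowed
Total allowed: 6 of 9.

6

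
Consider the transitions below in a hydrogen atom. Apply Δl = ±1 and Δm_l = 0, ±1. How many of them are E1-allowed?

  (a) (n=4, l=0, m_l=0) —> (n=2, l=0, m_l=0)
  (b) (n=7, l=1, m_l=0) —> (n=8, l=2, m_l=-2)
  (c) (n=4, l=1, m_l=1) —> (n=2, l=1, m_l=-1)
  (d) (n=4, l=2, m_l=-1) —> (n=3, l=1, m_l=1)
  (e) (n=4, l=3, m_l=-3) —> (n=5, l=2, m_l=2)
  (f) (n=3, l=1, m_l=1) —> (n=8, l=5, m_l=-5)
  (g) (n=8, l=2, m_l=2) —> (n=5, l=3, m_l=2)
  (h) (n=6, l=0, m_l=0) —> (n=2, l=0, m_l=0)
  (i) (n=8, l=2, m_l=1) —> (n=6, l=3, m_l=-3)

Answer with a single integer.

(a) forbidden — Δl = +0 (E1 requires Δl = ±1)
(b) forbidden — Δm_l = -2 (E1 requires Δm_l = 0, ±1)
(c) forbidden — Δl = +0 (E1 requires Δl = ±1); Δm_l = -2 (E1 requires Δm_l = 0, ±1)
(d) forbidden — Δm_l = +2 (E1 requires Δm_l = 0, ±1)
(e) forbidden — Δm_l = +5 (E1 requires Δm_l = 0, ±1)
(f) forbidden — Δl = +4 (E1 requires Δl = ±1); Δm_l = -6 (E1 requires Δm_l = 0, ±1)
(g) allowed
(h) forbidden — Δl = +0 (E1 requires Δl = ±1)
(i) forbidden — Δm_l = -4 (E1 requires Δm_l = 0, ±1)
Total allowed: 1 of 9.

1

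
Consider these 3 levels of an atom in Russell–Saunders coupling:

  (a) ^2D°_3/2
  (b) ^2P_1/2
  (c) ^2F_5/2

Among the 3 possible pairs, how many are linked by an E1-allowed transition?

2

(a)–(b): allowed.
(a)–(c): allowed.
(b)–(c): forbidden (parity, ΔL, ΔJ).
Allowed pairs: 2 of 3.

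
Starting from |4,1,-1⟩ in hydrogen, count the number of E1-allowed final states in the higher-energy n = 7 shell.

4

E1 requires Δl = ±1, so l_f ∈ {0, 2}; with 0 ≤ l_f ≤ n_f−1 = 6, the allowed l_f values are {0, 2}.
For l_f = 0: m_f ∈ {m_i−1, m_i, m_i+1} ∩ [−0, 0] = {0} → 1 state.
For l_f = 2: m_f ∈ {m_i−1, m_i, m_i+1} ∩ [−2, 2] = {-2, -1, 0} → 3 states.
Total: 4.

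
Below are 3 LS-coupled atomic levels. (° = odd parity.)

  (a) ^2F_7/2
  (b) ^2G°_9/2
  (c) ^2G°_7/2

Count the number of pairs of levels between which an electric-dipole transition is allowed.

(a)–(b): allowed.
(a)–(c): allowed.
(b)–(c): forbidden (parity).
Allowed pairs: 2 of 3.

2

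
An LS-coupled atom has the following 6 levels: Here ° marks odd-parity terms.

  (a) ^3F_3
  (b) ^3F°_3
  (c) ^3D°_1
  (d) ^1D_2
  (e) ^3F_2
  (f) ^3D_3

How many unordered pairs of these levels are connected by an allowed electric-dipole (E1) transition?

4

(a)–(b): allowed.
(a)–(c): forbidden (ΔJ).
(a)–(d): forbidden (parity, ΔS).
(a)–(e): forbidden (parity).
(a)–(f): forbidden (parity).
(b)–(c): forbidden (parity, ΔJ).
(b)–(d): forbidden (ΔS).
(b)–(e): allowed.
(b)–(f): allowed.
(c)–(d): forbidden (ΔS).
(c)–(e): allowed.
(c)–(f): forbidden (ΔJ).
(d)–(e): forbidden (parity, ΔS).
(d)–(f): forbidden (parity, ΔS).
(e)–(f): forbidden (parity).
Allowed pairs: 4 of 15.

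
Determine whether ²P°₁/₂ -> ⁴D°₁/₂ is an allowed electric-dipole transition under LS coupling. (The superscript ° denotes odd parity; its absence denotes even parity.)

Reading off the term symbols: S 1/2→3/2, L 1→2, J 1/2→1/2, parity odd→odd.
Parity must change: odd → odd — violated.
ΔS = 0: S: 1/2 → 3/2 — violated.
ΔL = 0, ±1 (not L=0↔0): L: 1 → 2, ΔL = +1 — satisfied.
ΔJ = 0, ±1 (not J=0↔0): J: 1/2 → 1/2, ΔJ = +0 — satisfied.
Rule(s) violated: parity, ΔS.

forbidden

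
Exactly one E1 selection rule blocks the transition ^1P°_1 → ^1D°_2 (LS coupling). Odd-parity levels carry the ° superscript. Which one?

Initial level: S=0, L=1, J=1, parity odd. Final level: S=0, L=2, J=2, parity odd.
ΔJ = 0, ±1 (not J=0↔0): J: 1 → 2, ΔJ = +1 — ✓.
ΔS = 0: S: 0 → 0 — ✓.
Parity must change: odd → odd — ✗.
ΔL = 0, ±1 (not L=0↔0): L: 1 → 2, ΔL = +1 — ✓.

parity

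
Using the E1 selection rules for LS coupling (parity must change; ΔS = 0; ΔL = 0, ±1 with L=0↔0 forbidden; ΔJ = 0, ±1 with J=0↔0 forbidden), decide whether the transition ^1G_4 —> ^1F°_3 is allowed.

allowed

Parity must change: even → odd — passes.
ΔS = 0: S: 0 → 0 — passes.
ΔL = 0, ±1 (not L=0↔0): L: 4 → 3, ΔL = -1 — passes.
ΔJ = 0, ±1 (not J=0↔0): J: 4 → 3, ΔJ = -1 — passes.
All four E1 rules are satisfied.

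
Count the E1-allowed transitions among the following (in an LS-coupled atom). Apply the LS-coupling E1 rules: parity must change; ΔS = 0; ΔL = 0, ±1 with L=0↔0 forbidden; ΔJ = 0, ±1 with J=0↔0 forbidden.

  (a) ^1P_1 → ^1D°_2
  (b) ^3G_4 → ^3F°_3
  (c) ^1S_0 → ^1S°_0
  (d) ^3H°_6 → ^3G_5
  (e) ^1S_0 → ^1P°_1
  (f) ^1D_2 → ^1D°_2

5

(a) allowed
(b) allowed
(c) forbidden (ΔL, ΔJ fail)
(d) allowed
(e) allowed
(f) allowed
Total allowed: 5 of 6.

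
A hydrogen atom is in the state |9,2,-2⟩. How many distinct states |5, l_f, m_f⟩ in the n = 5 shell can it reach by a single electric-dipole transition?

E1 requires Δl = ±1, so l_f ∈ {1, 3}; with 0 ≤ l_f ≤ n_f−1 = 4, the allowed l_f values are {1, 3}.
For l_f = 1: m_f ∈ {m_i−1, m_i, m_i+1} ∩ [−1, 1] = {-1} → 1 state.
For l_f = 3: m_f ∈ {m_i−1, m_i, m_i+1} ∩ [−3, 3] = {-3, -2, -1} → 3 states.
Total: 4.

4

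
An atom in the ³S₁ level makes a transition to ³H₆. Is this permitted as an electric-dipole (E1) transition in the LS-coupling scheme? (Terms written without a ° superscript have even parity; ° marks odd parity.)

ΔL = 0, ±1 (not L=0↔0): L: 0 → 5, ΔL = +5 — ✗.
Parity must change: even → even — ✗.
ΔJ = 0, ±1 (not J=0↔0): J: 1 → 6, ΔJ = +5 — ✗.
ΔS = 0: S: 1 → 1 — ✓.
Rule(s) violated: parity, ΔL, ΔJ.

forbidden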